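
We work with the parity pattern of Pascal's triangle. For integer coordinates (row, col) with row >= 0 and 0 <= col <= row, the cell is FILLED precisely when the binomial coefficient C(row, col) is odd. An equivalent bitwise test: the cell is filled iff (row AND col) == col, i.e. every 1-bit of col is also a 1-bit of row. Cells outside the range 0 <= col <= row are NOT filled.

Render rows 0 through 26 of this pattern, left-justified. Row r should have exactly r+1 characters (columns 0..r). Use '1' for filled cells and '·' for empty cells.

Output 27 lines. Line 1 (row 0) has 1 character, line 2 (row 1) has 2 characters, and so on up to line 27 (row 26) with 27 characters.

r0=0: 1
r1=1: 11
r2=10: 1·1
r3=11: 1111
r4=100: 1···1
r5=101: 11··11
r6=110: 1·1·1·1
r7=111: 11111111
r8=1000: 1·······1
r9=1001: 11······11
r10=1010: 1·1·····1·1
r11=1011: 1111····1111
r12=1100: 1···1···1···1
r13=1101: 11··11··11··11
r14=1110: 1·1·1·1·1·1·1·1
r15=1111: 1111111111111111
r16=10000: 1···············1
r17=10001: 11··············11
r18=10010: 1·1·············1·1
r19=10011: 1111············1111
r20=10100: 1···1···········1···1
r21=10101: 11··11··········11··11
r22=10110: 1·1·1·1·········1·1·1·1
r23=10111: 11111111········11111111
r24=11000: 1·······1·······1·······1
r25=11001: 11······11······11······11
r26=11010: 1·1·····1·1·····1·1·····1·1

Answer: 1
11
1·1
1111
1···1
11··11
1·1·1·1
11111111
1·······1
11······11
1·1·····1·1
1111····1111
1···1···1···1
11··11··11··11
1·1·1·1·1·1·1·1
1111111111111111
1···············1
11··············11
1·1·············1·1
1111············1111
1···1···········1···1
11··11··········11··11
1·1·1·1·········1·1·1·1
11111111········11111111
1·······1·······1·······1
11······11······11······11
1·1·····1·1·····1·1·····1·1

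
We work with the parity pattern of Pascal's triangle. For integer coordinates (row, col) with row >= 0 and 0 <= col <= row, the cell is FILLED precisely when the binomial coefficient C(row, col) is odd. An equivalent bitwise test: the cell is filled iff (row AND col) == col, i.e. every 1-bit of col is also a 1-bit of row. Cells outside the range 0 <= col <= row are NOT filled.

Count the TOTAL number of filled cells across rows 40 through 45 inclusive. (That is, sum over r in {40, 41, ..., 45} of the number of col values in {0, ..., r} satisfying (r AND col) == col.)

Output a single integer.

r40=101000 pc2: +4 =4
r41=101001 pc3: +8 =12
r42=101010 pc3: +8 =20
r43=101011 pc4: +16 =36
r44=101100 pc3: +8 =44
r45=101101 pc4: +16 =60

Answer: 60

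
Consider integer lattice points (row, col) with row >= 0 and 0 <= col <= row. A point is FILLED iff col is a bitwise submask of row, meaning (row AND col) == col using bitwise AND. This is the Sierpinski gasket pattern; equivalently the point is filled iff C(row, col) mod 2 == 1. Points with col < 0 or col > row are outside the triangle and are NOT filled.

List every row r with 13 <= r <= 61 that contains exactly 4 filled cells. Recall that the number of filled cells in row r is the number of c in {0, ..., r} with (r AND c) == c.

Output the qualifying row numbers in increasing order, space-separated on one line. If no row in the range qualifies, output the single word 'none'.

Row r has 2^popcount(r) filled cells, so we need popcount(r) = log2(4) = 2.
Scan r = 13..61 and keep those with exactly 2 one-bits:
r=13=1101 popcount=3 -> skip
r=14=1110 popcount=3 -> skip
r=15=1111 popcount=4 -> skip
r=16=10000 popcount=1 -> skip
r=17=10001 popcount=2 -> KEEP
r=18=10010 popcount=2 -> KEEP
r=19=10011 popcount=3 -> skip
r=20=10100 popcount=2 -> KEEP
r=21=10101 popcount=3 -> skip
r=22=10110 popcount=3 -> skip
r=23=10111 popcount=4 -> skip
r=24=11000 popcount=2 -> KEEP
r=25=11001 popcount=3 -> skip
r=26=11010 popcount=3 -> skip
r=27=11011 popcount=4 -> skip
r=28=11100 popcount=3 -> skip
r=29=11101 popcount=4 -> skip
r=30=11110 popcount=4 -> skip
r=31=11111 popcount=5 -> skip
r=32=100000 popcount=1 -> skip
r=33=100001 popcount=2 -> KEEP
r=34=100010 popcount=2 -> KEEP
r=35=100011 popcount=3 -> skip
r=36=100100 popcount=2 -> KEEP
r=37=100101 popcount=3 -> skip
r=38=100110 popcount=3 -> skip
r=39=100111 popcount=4 -> skip
r=40=101000 popcount=2 -> KEEP
r=41=101001 popcount=3 -> skip
r=42=101010 popcount=3 -> skip
r=43=101011 popcount=4 -> skip
r=44=101100 popcount=3 -> skip
r=45=101101 popcount=4 -> skip
r=46=101110 popcount=4 -> skip
r=47=101111 popcount=5 -> skip
r=48=110000 popcount=2 -> KEEP
r=49=110001 popcount=3 -> skip
r=50=110010 popcount=3 -> skip
r=51=110011 popcount=4 -> skip
r=52=110100 popcount=3 -> skip
r=53=110101 popcount=4 -> skip
r=54=110110 popcount=4 -> skip
r=55=110111 popcount=5 -> skip
r=56=111000 popcount=3 -> skip
r=57=111001 popcount=4 -> skip
r=58=111010 popcount=4 -> skip
r=59=111011 popcount=5 -> skip
r=60=111100 popcount=4 -> skip
r=61=111101 popcount=5 -> skip
Kept rows: 17 18 20 24 33 34 36 40 48

Answer: 17 18 20 24 33 34 36 40 48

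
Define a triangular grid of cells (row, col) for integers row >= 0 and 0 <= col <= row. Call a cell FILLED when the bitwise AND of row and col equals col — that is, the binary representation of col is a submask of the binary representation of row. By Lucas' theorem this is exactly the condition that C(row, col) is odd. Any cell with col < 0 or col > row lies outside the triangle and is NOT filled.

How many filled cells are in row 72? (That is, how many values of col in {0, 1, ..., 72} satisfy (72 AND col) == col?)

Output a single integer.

72 in binary = 1001000
popcount(72) = number of 1-bits in 1001000 = 2
A col c satisfies (72 AND c) == c iff every set bit of c is also set in 72; each of the 2 set bits of 72 can independently be on or off in c.
count = 2^2 = 4

Answer: 4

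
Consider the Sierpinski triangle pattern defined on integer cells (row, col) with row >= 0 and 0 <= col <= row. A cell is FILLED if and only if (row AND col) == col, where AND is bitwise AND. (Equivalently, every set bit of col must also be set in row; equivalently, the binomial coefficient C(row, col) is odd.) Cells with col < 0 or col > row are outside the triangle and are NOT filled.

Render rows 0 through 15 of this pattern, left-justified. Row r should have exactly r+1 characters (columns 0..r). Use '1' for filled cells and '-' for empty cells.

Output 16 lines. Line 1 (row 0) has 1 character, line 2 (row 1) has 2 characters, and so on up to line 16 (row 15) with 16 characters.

r0=0: 1
r1=1: 11
r2=10: 1-1
r3=11: 1111
r4=100: 1---1
r5=101: 11--11
r6=110: 1-1-1-1
r7=111: 11111111
r8=1000: 1-------1
r9=1001: 11------11
r10=1010: 1-1-----1-1
r11=1011: 1111----1111
r12=1100: 1---1---1---1
r13=1101: 11--11--11--11
r14=1110: 1-1-1-1-1-1-1-1
r15=1111: 1111111111111111

Answer: 1
11
1-1
1111
1---1
11--11
1-1-1-1
11111111
1-------1
11------11
1-1-----1-1
1111----1111
1---1---1---1
11--11--11--11
1-1-1-1-1-1-1-1
1111111111111111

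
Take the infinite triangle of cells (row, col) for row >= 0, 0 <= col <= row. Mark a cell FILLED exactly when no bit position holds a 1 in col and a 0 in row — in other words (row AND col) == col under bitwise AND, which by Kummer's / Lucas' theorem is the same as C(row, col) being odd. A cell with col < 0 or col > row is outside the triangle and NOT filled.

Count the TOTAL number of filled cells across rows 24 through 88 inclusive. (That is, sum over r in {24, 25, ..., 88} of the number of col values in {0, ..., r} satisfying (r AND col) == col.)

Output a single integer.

Answer: 872

Derivation:
r24=11000 pc2: +4 =4
r25=11001 pc3: +8 =12
r26=11010 pc3: +8 =20
r27=11011 pc4: +16 =36
r28=11100 pc3: +8 =44
r29=11101 pc4: +16 =60
r30=11110 pc4: +16 =76
r31=11111 pc5: +32 =108
r32=100000 pc1: +2 =110
r33=100001 pc2: +4 =114
r34=100010 pc2: +4 =118
r35=100011 pc3: +8 =126
r36=100100 pc2: +4 =130
r37=100101 pc3: +8 =138
r38=100110 pc3: +8 =146
r39=100111 pc4: +16 =162
r40=101000 pc2: +4 =166
r41=101001 pc3: +8 =174
r42=101010 pc3: +8 =182
r43=101011 pc4: +16 =198
r44=101100 pc3: +8 =206
r45=101101 pc4: +16 =222
r46=101110 pc4: +16 =238
r47=101111 pc5: +32 =270
r48=110000 pc2: +4 =274
r49=110001 pc3: +8 =282
r50=110010 pc3: +8 =290
r51=110011 pc4: +16 =306
r52=110100 pc3: +8 =314
r53=110101 pc4: +16 =330
r54=110110 pc4: +16 =346
r55=110111 pc5: +32 =378
r56=111000 pc3: +8 =386
r57=111001 pc4: +16 =402
r58=111010 pc4: +16 =418
r59=111011 pc5: +32 =450
r60=111100 pc4: +16 =466
r61=111101 pc5: +32 =498
r62=111110 pc5: +32 =530
r63=111111 pc6: +64 =594
r64=1000000 pc1: +2 =596
r65=1000001 pc2: +4 =600
r66=1000010 pc2: +4 =604
r67=1000011 pc3: +8 =612
r68=1000100 pc2: +4 =616
r69=1000101 pc3: +8 =624
r70=1000110 pc3: +8 =632
r71=1000111 pc4: +16 =648
r72=1001000 pc2: +4 =652
r73=1001001 pc3: +8 =660
r74=1001010 pc3: +8 =668
r75=1001011 pc4: +16 =684
r76=1001100 pc3: +8 =692
r77=1001101 pc4: +16 =708
r78=1001110 pc4: +16 =724
r79=1001111 pc5: +32 =756
r80=1010000 pc2: +4 =760
r81=1010001 pc3: +8 =768
r82=1010010 pc3: +8 =776
r83=1010011 pc4: +16 =792
r84=1010100 pc3: +8 =800
r85=1010101 pc4: +16 =816
r86=1010110 pc4: +16 =832
r87=1010111 pc5: +32 =864
r88=1011000 pc3: +8 =872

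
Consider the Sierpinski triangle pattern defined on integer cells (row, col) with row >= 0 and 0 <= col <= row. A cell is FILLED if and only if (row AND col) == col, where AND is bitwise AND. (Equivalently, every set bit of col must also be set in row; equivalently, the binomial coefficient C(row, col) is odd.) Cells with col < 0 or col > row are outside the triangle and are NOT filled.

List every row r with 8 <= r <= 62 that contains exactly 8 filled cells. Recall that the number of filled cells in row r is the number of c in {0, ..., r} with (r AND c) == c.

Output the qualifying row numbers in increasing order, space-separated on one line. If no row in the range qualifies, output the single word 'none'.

Row r has 2^popcount(r) filled cells, so we need popcount(r) = log2(8) = 3.
Scan r = 8..62 and keep those with exactly 3 one-bits:
r=8=1000 popcount=1 -> skip
r=9=1001 popcount=2 -> skip
r=10=1010 popcount=2 -> skip
r=11=1011 popcount=3 -> KEEP
r=12=1100 popcount=2 -> skip
r=13=1101 popcount=3 -> KEEP
r=14=1110 popcount=3 -> KEEP
r=15=1111 popcount=4 -> skip
r=16=10000 popcount=1 -> skip
r=17=10001 popcount=2 -> skip
r=18=10010 popcount=2 -> skip
r=19=10011 popcount=3 -> KEEP
r=20=10100 popcount=2 -> skip
r=21=10101 popcount=3 -> KEEP
r=22=10110 popcount=3 -> KEEP
r=23=10111 popcount=4 -> skip
r=24=11000 popcount=2 -> skip
r=25=11001 popcount=3 -> KEEP
r=26=11010 popcount=3 -> KEEP
r=27=11011 popcount=4 -> skip
r=28=11100 popcount=3 -> KEEP
r=29=11101 popcount=4 -> skip
r=30=11110 popcount=4 -> skip
r=31=11111 popcount=5 -> skip
r=32=100000 popcount=1 -> skip
r=33=100001 popcount=2 -> skip
r=34=100010 popcount=2 -> skip
r=35=100011 popcount=3 -> KEEP
r=36=100100 popcount=2 -> skip
r=37=100101 popcount=3 -> KEEP
r=38=100110 popcount=3 -> KEEP
r=39=100111 popcount=4 -> skip
r=40=101000 popcount=2 -> skip
r=41=101001 popcount=3 -> KEEP
r=42=101010 popcount=3 -> KEEP
r=43=101011 popcount=4 -> skip
r=44=101100 popcount=3 -> KEEP
r=45=101101 popcount=4 -> skip
r=46=101110 popcount=4 -> skip
r=47=101111 popcount=5 -> skip
r=48=110000 popcount=2 -> skip
r=49=110001 popcount=3 -> KEEP
r=50=110010 popcount=3 -> KEEP
r=51=110011 popcount=4 -> skip
r=52=110100 popcount=3 -> KEEP
r=53=110101 popcount=4 -> skip
r=54=110110 popcount=4 -> skip
r=55=110111 popcount=5 -> skip
r=56=111000 popcount=3 -> KEEP
r=57=111001 popcount=4 -> skip
r=58=111010 popcount=4 -> skip
r=59=111011 popcount=5 -> skip
r=60=111100 popcount=4 -> skip
r=61=111101 popcount=5 -> skip
r=62=111110 popcount=5 -> skip
Kept rows: 11 13 14 19 21 22 25 26 28 35 37 38 41 42 44 49 50 52 56

Answer: 11 13 14 19 21 22 25 26 28 35 37 38 41 42 44 49 50 52 56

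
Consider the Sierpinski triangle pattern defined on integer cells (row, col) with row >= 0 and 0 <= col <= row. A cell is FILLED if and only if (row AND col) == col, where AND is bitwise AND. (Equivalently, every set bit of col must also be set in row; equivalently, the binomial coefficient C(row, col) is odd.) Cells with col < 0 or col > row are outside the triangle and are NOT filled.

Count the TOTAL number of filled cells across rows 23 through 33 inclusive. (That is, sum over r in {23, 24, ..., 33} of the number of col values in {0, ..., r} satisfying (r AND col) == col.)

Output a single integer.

Answer: 130

Derivation:
r23=10111 pc4: +16 =16
r24=11000 pc2: +4 =20
r25=11001 pc3: +8 =28
r26=11010 pc3: +8 =36
r27=11011 pc4: +16 =52
r28=11100 pc3: +8 =60
r29=11101 pc4: +16 =76
r30=11110 pc4: +16 =92
r31=11111 pc5: +32 =124
r32=100000 pc1: +2 =126
r33=100001 pc2: +4 =130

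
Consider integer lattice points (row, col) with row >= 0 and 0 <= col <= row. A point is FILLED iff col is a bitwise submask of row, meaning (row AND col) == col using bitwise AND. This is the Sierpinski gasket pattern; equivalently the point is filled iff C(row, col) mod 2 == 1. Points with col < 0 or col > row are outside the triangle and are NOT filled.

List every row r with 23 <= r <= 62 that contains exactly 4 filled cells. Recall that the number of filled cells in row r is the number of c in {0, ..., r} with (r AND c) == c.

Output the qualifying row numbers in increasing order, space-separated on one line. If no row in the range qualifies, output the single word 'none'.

Answer: 24 33 34 36 40 48

Derivation:
Row r has 2^popcount(r) filled cells, so we need popcount(r) = log2(4) = 2.
Scan r = 23..62 and keep those with exactly 2 one-bits:
r=23=10111 popcount=4 -> skip
r=24=11000 popcount=2 -> KEEP
r=25=11001 popcount=3 -> skip
r=26=11010 popcount=3 -> skip
r=27=11011 popcount=4 -> skip
r=28=11100 popcount=3 -> skip
r=29=11101 popcount=4 -> skip
r=30=11110 popcount=4 -> skip
r=31=11111 popcount=5 -> skip
r=32=100000 popcount=1 -> skip
r=33=100001 popcount=2 -> KEEP
r=34=100010 popcount=2 -> KEEP
r=35=100011 popcount=3 -> skip
r=36=100100 popcount=2 -> KEEP
r=37=100101 popcount=3 -> skip
r=38=100110 popcount=3 -> skip
r=39=100111 popcount=4 -> skip
r=40=101000 popcount=2 -> KEEP
r=41=101001 popcount=3 -> skip
r=42=101010 popcount=3 -> skip
r=43=101011 popcount=4 -> skip
r=44=101100 popcount=3 -> skip
r=45=101101 popcount=4 -> skip
r=46=101110 popcount=4 -> skip
r=47=101111 popcount=5 -> skip
r=48=110000 popcount=2 -> KEEP
r=49=110001 popcount=3 -> skip
r=50=110010 popcount=3 -> skip
r=51=110011 popcount=4 -> skip
r=52=110100 popcount=3 -> skip
r=53=110101 popcount=4 -> skip
r=54=110110 popcount=4 -> skip
r=55=110111 popcount=5 -> skip
r=56=111000 popcount=3 -> skip
r=57=111001 popcount=4 -> skip
r=58=111010 popcount=4 -> skip
r=59=111011 popcount=5 -> skip
r=60=111100 popcount=4 -> skip
r=61=111101 popcount=5 -> skip
r=62=111110 popcount=5 -> skip
Kept rows: 24 33 34 36 40 48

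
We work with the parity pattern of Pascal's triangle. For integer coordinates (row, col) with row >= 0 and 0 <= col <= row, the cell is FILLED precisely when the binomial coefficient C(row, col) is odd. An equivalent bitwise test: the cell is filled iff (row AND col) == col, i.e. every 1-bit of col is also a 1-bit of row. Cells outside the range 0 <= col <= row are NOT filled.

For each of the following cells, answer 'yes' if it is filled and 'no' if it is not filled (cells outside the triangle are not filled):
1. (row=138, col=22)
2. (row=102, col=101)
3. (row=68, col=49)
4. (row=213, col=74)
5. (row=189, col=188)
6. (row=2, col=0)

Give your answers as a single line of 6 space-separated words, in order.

(138,22): row=0b10001010, col=0b10110, row AND col = 0b10 = 2; 2 != 22 -> empty
(102,101): row=0b1100110, col=0b1100101, row AND col = 0b1100100 = 100; 100 != 101 -> empty
(68,49): row=0b1000100, col=0b110001, row AND col = 0b0 = 0; 0 != 49 -> empty
(213,74): row=0b11010101, col=0b1001010, row AND col = 0b1000000 = 64; 64 != 74 -> empty
(189,188): row=0b10111101, col=0b10111100, row AND col = 0b10111100 = 188; 188 == 188 -> filled
(2,0): row=0b10, col=0b0, row AND col = 0b0 = 0; 0 == 0 -> filled

Answer: no no no no yes yes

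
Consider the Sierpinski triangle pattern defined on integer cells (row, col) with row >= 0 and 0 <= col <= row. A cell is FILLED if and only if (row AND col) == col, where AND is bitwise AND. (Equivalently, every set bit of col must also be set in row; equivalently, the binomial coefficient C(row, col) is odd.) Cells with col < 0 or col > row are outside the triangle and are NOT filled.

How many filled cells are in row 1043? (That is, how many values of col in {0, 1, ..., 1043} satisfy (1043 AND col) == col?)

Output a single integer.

Answer: 16

Derivation:
1043 in binary = 10000010011
popcount(1043) = number of 1-bits in 10000010011 = 4
A col c satisfies (1043 AND c) == c iff every set bit of c is also set in 1043; each of the 4 set bits of 1043 can independently be on or off in c.
count = 2^4 = 16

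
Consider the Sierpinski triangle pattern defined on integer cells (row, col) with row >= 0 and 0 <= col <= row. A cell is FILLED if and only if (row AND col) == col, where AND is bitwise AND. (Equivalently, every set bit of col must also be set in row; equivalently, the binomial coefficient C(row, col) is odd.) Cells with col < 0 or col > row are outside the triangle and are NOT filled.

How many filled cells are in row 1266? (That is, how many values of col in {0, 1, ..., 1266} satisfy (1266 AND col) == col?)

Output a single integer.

1266 in binary = 10011110010
popcount(1266) = number of 1-bits in 10011110010 = 6
A col c satisfies (1266 AND c) == c iff every set bit of c is also set in 1266; each of the 6 set bits of 1266 can independently be on or off in c.
count = 2^6 = 64

Answer: 64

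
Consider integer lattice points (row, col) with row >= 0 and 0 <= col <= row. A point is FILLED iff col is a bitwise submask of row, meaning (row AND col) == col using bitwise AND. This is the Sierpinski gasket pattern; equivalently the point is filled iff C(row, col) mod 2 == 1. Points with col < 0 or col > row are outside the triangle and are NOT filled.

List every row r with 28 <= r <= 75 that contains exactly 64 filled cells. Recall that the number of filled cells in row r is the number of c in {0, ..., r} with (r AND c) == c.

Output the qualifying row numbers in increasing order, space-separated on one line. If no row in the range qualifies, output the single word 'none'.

Row r has 2^popcount(r) filled cells, so we need popcount(r) = log2(64) = 6.
Scan r = 28..75 and keep those with exactly 6 one-bits:
r=28=11100 popcount=3 -> skip
r=29=11101 popcount=4 -> skip
r=30=11110 popcount=4 -> skip
r=31=11111 popcount=5 -> skip
r=32=100000 popcount=1 -> skip
r=33=100001 popcount=2 -> skip
r=34=100010 popcount=2 -> skip
r=35=100011 popcount=3 -> skip
r=36=100100 popcount=2 -> skip
r=37=100101 popcount=3 -> skip
r=38=100110 popcount=3 -> skip
r=39=100111 popcount=4 -> skip
r=40=101000 popcount=2 -> skip
r=41=101001 popcount=3 -> skip
r=42=101010 popcount=3 -> skip
r=43=101011 popcount=4 -> skip
r=44=101100 popcount=3 -> skip
r=45=101101 popcount=4 -> skip
r=46=101110 popcount=4 -> skip
r=47=101111 popcount=5 -> skip
r=48=110000 popcount=2 -> skip
r=49=110001 popcount=3 -> skip
r=50=110010 popcount=3 -> skip
r=51=110011 popcount=4 -> skip
r=52=110100 popcount=3 -> skip
r=53=110101 popcount=4 -> skip
r=54=110110 popcount=4 -> skip
r=55=110111 popcount=5 -> skip
r=56=111000 popcount=3 -> skip
r=57=111001 popcount=4 -> skip
r=58=111010 popcount=4 -> skip
r=59=111011 popcount=5 -> skip
r=60=111100 popcount=4 -> skip
r=61=111101 popcount=5 -> skip
r=62=111110 popcount=5 -> skip
r=63=111111 popcount=6 -> KEEP
r=64=1000000 popcount=1 -> skip
r=65=1000001 popcount=2 -> skip
r=66=1000010 popcount=2 -> skip
r=67=1000011 popcount=3 -> skip
r=68=1000100 popcount=2 -> skip
r=69=1000101 popcount=3 -> skip
r=70=1000110 popcount=3 -> skip
r=71=1000111 popcount=4 -> skip
r=72=1001000 popcount=2 -> skip
r=73=1001001 popcount=3 -> skip
r=74=1001010 popcount=3 -> skip
r=75=1001011 popcount=4 -> skip
Kept rows: 63

Answer: 63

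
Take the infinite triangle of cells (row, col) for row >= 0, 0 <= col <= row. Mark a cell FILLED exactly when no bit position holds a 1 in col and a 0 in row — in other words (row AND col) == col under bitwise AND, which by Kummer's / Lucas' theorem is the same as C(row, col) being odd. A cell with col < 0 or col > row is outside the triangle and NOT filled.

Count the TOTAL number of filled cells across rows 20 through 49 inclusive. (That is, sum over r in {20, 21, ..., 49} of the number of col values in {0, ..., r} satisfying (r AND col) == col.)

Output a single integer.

r20=10100 pc2: +4 =4
r21=10101 pc3: +8 =12
r22=10110 pc3: +8 =20
r23=10111 pc4: +16 =36
r24=11000 pc2: +4 =40
r25=11001 pc3: +8 =48
r26=11010 pc3: +8 =56
r27=11011 pc4: +16 =72
r28=11100 pc3: +8 =80
r29=11101 pc4: +16 =96
r30=11110 pc4: +16 =112
r31=11111 pc5: +32 =144
r32=100000 pc1: +2 =146
r33=100001 pc2: +4 =150
r34=100010 pc2: +4 =154
r35=100011 pc3: +8 =162
r36=100100 pc2: +4 =166
r37=100101 pc3: +8 =174
r38=100110 pc3: +8 =182
r39=100111 pc4: +16 =198
r40=101000 pc2: +4 =202
r41=101001 pc3: +8 =210
r42=101010 pc3: +8 =218
r43=101011 pc4: +16 =234
r44=101100 pc3: +8 =242
r45=101101 pc4: +16 =258
r46=101110 pc4: +16 =274
r47=101111 pc5: +32 =306
r48=110000 pc2: +4 =310
r49=110001 pc3: +8 =318

Answer: 318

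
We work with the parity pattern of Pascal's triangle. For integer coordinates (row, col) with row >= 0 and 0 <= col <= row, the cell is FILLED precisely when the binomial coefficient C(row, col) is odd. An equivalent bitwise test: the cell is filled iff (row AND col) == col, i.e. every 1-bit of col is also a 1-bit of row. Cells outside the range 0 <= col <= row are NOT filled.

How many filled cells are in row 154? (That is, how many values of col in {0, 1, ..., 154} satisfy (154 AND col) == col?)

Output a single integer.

Answer: 16

Derivation:
154 in binary = 10011010
popcount(154) = number of 1-bits in 10011010 = 4
A col c satisfies (154 AND c) == c iff every set bit of c is also set in 154; each of the 4 set bits of 154 can independently be on or off in c.
count = 2^4 = 16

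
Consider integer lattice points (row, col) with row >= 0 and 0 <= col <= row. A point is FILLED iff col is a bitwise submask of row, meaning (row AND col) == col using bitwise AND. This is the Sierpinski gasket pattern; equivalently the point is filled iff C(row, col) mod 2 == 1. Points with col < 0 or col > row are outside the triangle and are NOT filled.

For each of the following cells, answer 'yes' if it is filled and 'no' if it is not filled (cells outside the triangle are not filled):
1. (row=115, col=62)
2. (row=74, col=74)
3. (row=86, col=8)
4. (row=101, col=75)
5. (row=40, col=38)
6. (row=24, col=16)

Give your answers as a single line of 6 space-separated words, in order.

Answer: no yes no no no yes

Derivation:
(115,62): row=0b1110011, col=0b111110, row AND col = 0b110010 = 50; 50 != 62 -> empty
(74,74): row=0b1001010, col=0b1001010, row AND col = 0b1001010 = 74; 74 == 74 -> filled
(86,8): row=0b1010110, col=0b1000, row AND col = 0b0 = 0; 0 != 8 -> empty
(101,75): row=0b1100101, col=0b1001011, row AND col = 0b1000001 = 65; 65 != 75 -> empty
(40,38): row=0b101000, col=0b100110, row AND col = 0b100000 = 32; 32 != 38 -> empty
(24,16): row=0b11000, col=0b10000, row AND col = 0b10000 = 16; 16 == 16 -> filled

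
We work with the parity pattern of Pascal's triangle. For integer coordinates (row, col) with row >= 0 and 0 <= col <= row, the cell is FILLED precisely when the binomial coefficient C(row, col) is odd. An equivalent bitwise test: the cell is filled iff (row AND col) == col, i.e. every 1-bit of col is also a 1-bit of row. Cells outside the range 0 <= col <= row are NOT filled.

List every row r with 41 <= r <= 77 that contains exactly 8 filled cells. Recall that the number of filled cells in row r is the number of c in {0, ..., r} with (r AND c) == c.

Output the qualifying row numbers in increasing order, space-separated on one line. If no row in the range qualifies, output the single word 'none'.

Answer: 41 42 44 49 50 52 56 67 69 70 73 74 76

Derivation:
Row r has 2^popcount(r) filled cells, so we need popcount(r) = log2(8) = 3.
Scan r = 41..77 and keep those with exactly 3 one-bits:
r=41=101001 popcount=3 -> KEEP
r=42=101010 popcount=3 -> KEEP
r=43=101011 popcount=4 -> skip
r=44=101100 popcount=3 -> KEEP
r=45=101101 popcount=4 -> skip
r=46=101110 popcount=4 -> skip
r=47=101111 popcount=5 -> skip
r=48=110000 popcount=2 -> skip
r=49=110001 popcount=3 -> KEEP
r=50=110010 popcount=3 -> KEEP
r=51=110011 popcount=4 -> skip
r=52=110100 popcount=3 -> KEEP
r=53=110101 popcount=4 -> skip
r=54=110110 popcount=4 -> skip
r=55=110111 popcount=5 -> skip
r=56=111000 popcount=3 -> KEEP
r=57=111001 popcount=4 -> skip
r=58=111010 popcount=4 -> skip
r=59=111011 popcount=5 -> skip
r=60=111100 popcount=4 -> skip
r=61=111101 popcount=5 -> skip
r=62=111110 popcount=5 -> skip
r=63=111111 popcount=6 -> skip
r=64=1000000 popcount=1 -> skip
r=65=1000001 popcount=2 -> skip
r=66=1000010 popcount=2 -> skip
r=67=1000011 popcount=3 -> KEEP
r=68=1000100 popcount=2 -> skip
r=69=1000101 popcount=3 -> KEEP
r=70=1000110 popcount=3 -> KEEP
r=71=1000111 popcount=4 -> skip
r=72=1001000 popcount=2 -> skip
r=73=1001001 popcount=3 -> KEEP
r=74=1001010 popcount=3 -> KEEP
r=75=1001011 popcount=4 -> skip
r=76=1001100 popcount=3 -> KEEP
r=77=1001101 popcount=4 -> skip
Kept rows: 41 42 44 49 50 52 56 67 69 70 73 74 76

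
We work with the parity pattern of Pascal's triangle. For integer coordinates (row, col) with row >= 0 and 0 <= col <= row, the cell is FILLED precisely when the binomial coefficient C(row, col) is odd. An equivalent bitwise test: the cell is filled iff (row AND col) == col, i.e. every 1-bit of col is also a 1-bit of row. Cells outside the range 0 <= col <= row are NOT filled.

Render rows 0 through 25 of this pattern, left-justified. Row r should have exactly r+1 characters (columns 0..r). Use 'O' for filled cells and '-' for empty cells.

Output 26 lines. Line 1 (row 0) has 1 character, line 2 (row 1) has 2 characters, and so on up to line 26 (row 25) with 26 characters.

Answer: O
OO
O-O
OOOO
O---O
OO--OO
O-O-O-O
OOOOOOOO
O-------O
OO------OO
O-O-----O-O
OOOO----OOOO
O---O---O---O
OO--OO--OO--OO
O-O-O-O-O-O-O-O
OOOOOOOOOOOOOOOO
O---------------O
OO--------------OO
O-O-------------O-O
OOOO------------OOOO
O---O-----------O---O
OO--OO----------OO--OO
O-O-O-O---------O-O-O-O
OOOOOOOO--------OOOOOOOO
O-------O-------O-------O
OO------OO------OO------OO

Derivation:
r0=0: O
r1=1: OO
r2=10: O-O
r3=11: OOOO
r4=100: O---O
r5=101: OO--OO
r6=110: O-O-O-O
r7=111: OOOOOOOO
r8=1000: O-------O
r9=1001: OO------OO
r10=1010: O-O-----O-O
r11=1011: OOOO----OOOO
r12=1100: O---O---O---O
r13=1101: OO--OO--OO--OO
r14=1110: O-O-O-O-O-O-O-O
r15=1111: OOOOOOOOOOOOOOOO
r16=10000: O---------------O
r17=10001: OO--------------OO
r18=10010: O-O-------------O-O
r19=10011: OOOO------------OOOO
r20=10100: O---O-----------O---O
r21=10101: OO--OO----------OO--OO
r22=10110: O-O-O-O---------O-O-O-O
r23=10111: OOOOOOOO--------OOOOOOOO
r24=11000: O-------O-------O-------O
r25=11001: OO------OO------OO------OO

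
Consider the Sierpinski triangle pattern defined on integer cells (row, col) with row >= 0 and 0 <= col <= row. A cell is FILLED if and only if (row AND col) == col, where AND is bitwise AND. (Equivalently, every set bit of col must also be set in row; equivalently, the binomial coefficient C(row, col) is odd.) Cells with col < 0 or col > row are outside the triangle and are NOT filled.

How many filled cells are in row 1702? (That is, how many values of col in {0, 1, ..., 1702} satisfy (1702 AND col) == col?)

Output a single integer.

Answer: 64

Derivation:
1702 in binary = 11010100110
popcount(1702) = number of 1-bits in 11010100110 = 6
A col c satisfies (1702 AND c) == c iff every set bit of c is also set in 1702; each of the 6 set bits of 1702 can independently be on or off in c.
count = 2^6 = 64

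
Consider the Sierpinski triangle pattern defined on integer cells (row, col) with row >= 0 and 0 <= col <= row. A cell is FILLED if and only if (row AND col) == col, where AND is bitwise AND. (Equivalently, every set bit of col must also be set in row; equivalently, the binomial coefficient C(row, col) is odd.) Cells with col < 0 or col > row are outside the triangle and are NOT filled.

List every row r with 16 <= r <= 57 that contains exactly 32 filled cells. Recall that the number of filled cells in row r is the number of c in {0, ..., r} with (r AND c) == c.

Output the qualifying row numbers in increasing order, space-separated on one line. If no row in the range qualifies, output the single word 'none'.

Answer: 31 47 55

Derivation:
Row r has 2^popcount(r) filled cells, so we need popcount(r) = log2(32) = 5.
Scan r = 16..57 and keep those with exactly 5 one-bits:
r=16=10000 popcount=1 -> skip
r=17=10001 popcount=2 -> skip
r=18=10010 popcount=2 -> skip
r=19=10011 popcount=3 -> skip
r=20=10100 popcount=2 -> skip
r=21=10101 popcount=3 -> skip
r=22=10110 popcount=3 -> skip
r=23=10111 popcount=4 -> skip
r=24=11000 popcount=2 -> skip
r=25=11001 popcount=3 -> skip
r=26=11010 popcount=3 -> skip
r=27=11011 popcount=4 -> skip
r=28=11100 popcount=3 -> skip
r=29=11101 popcount=4 -> skip
r=30=11110 popcount=4 -> skip
r=31=11111 popcount=5 -> KEEP
r=32=100000 popcount=1 -> skip
r=33=100001 popcount=2 -> skip
r=34=100010 popcount=2 -> skip
r=35=100011 popcount=3 -> skip
r=36=100100 popcount=2 -> skip
r=37=100101 popcount=3 -> skip
r=38=100110 popcount=3 -> skip
r=39=100111 popcount=4 -> skip
r=40=101000 popcount=2 -> skip
r=41=101001 popcount=3 -> skip
r=42=101010 popcount=3 -> skip
r=43=101011 popcount=4 -> skip
r=44=101100 popcount=3 -> skip
r=45=101101 popcount=4 -> skip
r=46=101110 popcount=4 -> skip
r=47=101111 popcount=5 -> KEEP
r=48=110000 popcount=2 -> skip
r=49=110001 popcount=3 -> skip
r=50=110010 popcount=3 -> skip
r=51=110011 popcount=4 -> skip
r=52=110100 popcount=3 -> skip
r=53=110101 popcount=4 -> skip
r=54=110110 popcount=4 -> skip
r=55=110111 popcount=5 -> KEEP
r=56=111000 popcount=3 -> skip
r=57=111001 popcount=4 -> skip
Kept rows: 31 47 55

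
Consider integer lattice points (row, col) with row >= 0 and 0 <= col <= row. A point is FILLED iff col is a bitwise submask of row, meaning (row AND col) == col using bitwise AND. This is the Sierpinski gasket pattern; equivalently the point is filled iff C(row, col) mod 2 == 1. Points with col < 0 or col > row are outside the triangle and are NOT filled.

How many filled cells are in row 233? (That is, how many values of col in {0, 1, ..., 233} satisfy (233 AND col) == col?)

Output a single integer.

233 in binary = 11101001
popcount(233) = number of 1-bits in 11101001 = 5
A col c satisfies (233 AND c) == c iff every set bit of c is also set in 233; each of the 5 set bits of 233 can independently be on or off in c.
count = 2^5 = 32

Answer: 32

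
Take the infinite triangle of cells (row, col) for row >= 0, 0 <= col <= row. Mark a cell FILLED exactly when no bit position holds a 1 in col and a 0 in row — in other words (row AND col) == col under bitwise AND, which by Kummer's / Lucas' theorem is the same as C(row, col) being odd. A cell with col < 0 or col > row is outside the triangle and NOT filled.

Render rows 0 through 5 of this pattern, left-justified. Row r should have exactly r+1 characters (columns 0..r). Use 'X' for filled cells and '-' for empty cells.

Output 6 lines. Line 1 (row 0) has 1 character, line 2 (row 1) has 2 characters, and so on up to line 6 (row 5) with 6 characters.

r0=0: X
r1=1: XX
r2=10: X-X
r3=11: XXXX
r4=100: X---X
r5=101: XX--XX

Answer: X
XX
X-X
XXXX
X---X
XX--XX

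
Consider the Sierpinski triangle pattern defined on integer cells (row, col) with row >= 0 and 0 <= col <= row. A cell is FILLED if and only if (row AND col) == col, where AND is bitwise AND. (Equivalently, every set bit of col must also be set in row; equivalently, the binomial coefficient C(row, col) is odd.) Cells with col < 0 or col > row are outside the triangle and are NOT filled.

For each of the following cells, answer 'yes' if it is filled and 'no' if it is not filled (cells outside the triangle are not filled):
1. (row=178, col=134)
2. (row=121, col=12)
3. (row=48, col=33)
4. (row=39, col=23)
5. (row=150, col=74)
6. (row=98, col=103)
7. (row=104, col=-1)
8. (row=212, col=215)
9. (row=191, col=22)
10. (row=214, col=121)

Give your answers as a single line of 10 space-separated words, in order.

(178,134): row=0b10110010, col=0b10000110, row AND col = 0b10000010 = 130; 130 != 134 -> empty
(121,12): row=0b1111001, col=0b1100, row AND col = 0b1000 = 8; 8 != 12 -> empty
(48,33): row=0b110000, col=0b100001, row AND col = 0b100000 = 32; 32 != 33 -> empty
(39,23): row=0b100111, col=0b10111, row AND col = 0b111 = 7; 7 != 23 -> empty
(150,74): row=0b10010110, col=0b1001010, row AND col = 0b10 = 2; 2 != 74 -> empty
(98,103): col outside [0, 98] -> not filled
(104,-1): col outside [0, 104] -> not filled
(212,215): col outside [0, 212] -> not filled
(191,22): row=0b10111111, col=0b10110, row AND col = 0b10110 = 22; 22 == 22 -> filled
(214,121): row=0b11010110, col=0b1111001, row AND col = 0b1010000 = 80; 80 != 121 -> empty

Answer: no no no no no no no no yes no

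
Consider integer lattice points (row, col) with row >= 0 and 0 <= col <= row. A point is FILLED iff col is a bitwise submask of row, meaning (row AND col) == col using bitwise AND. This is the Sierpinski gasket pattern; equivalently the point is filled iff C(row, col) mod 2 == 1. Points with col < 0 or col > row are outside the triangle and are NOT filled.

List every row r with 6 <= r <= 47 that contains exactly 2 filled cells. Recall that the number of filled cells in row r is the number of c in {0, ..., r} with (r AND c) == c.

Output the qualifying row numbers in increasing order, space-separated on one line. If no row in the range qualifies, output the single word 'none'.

Answer: 8 16 32

Derivation:
Row r has 2^popcount(r) filled cells, so we need popcount(r) = log2(2) = 1.
Scan r = 6..47 and keep those with exactly 1 one-bits:
r=6=110 popcount=2 -> skip
r=7=111 popcount=3 -> skip
r=8=1000 popcount=1 -> KEEP
r=9=1001 popcount=2 -> skip
r=10=1010 popcount=2 -> skip
r=11=1011 popcount=3 -> skip
r=12=1100 popcount=2 -> skip
r=13=1101 popcount=3 -> skip
r=14=1110 popcount=3 -> skip
r=15=1111 popcount=4 -> skip
r=16=10000 popcount=1 -> KEEP
r=17=10001 popcount=2 -> skip
r=18=10010 popcount=2 -> skip
r=19=10011 popcount=3 -> skip
r=20=10100 popcount=2 -> skip
r=21=10101 popcount=3 -> skip
r=22=10110 popcount=3 -> skip
r=23=10111 popcount=4 -> skip
r=24=11000 popcount=2 -> skip
r=25=11001 popcount=3 -> skip
r=26=11010 popcount=3 -> skip
r=27=11011 popcount=4 -> skip
r=28=11100 popcount=3 -> skip
r=29=11101 popcount=4 -> skip
r=30=11110 popcount=4 -> skip
r=31=11111 popcount=5 -> skip
r=32=100000 popcount=1 -> KEEP
r=33=100001 popcount=2 -> skip
r=34=100010 popcount=2 -> skip
r=35=100011 popcount=3 -> skip
r=36=100100 popcount=2 -> skip
r=37=100101 popcount=3 -> skip
r=38=100110 popcount=3 -> skip
r=39=100111 popcount=4 -> skip
r=40=101000 popcount=2 -> skip
r=41=101001 popcount=3 -> skip
r=42=101010 popcount=3 -> skip
r=43=101011 popcount=4 -> skip
r=44=101100 popcount=3 -> skip
r=45=101101 popcount=4 -> skip
r=46=101110 popcount=4 -> skip
r=47=101111 popcount=5 -> skip
Kept rows: 8 16 32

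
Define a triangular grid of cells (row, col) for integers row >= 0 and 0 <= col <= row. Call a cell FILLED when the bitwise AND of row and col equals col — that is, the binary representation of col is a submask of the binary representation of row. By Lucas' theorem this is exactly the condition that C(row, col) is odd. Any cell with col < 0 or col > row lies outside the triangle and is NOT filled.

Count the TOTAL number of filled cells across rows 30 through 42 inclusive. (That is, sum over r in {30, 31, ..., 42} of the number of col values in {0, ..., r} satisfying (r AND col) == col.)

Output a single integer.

Answer: 122

Derivation:
r30=11110 pc4: +16 =16
r31=11111 pc5: +32 =48
r32=100000 pc1: +2 =50
r33=100001 pc2: +4 =54
r34=100010 pc2: +4 =58
r35=100011 pc3: +8 =66
r36=100100 pc2: +4 =70
r37=100101 pc3: +8 =78
r38=100110 pc3: +8 =86
r39=100111 pc4: +16 =102
r40=101000 pc2: +4 =106
r41=101001 pc3: +8 =114
r42=101010 pc3: +8 =122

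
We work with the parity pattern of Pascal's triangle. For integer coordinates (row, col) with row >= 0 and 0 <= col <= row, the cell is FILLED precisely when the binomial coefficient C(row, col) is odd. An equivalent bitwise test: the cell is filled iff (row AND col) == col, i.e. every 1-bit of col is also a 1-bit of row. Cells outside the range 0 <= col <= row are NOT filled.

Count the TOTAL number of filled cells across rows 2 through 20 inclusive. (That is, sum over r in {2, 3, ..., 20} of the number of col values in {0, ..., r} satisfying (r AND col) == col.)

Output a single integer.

Answer: 100

Derivation:
r2=10 pc1: +2 =2
r3=11 pc2: +4 =6
r4=100 pc1: +2 =8
r5=101 pc2: +4 =12
r6=110 pc2: +4 =16
r7=111 pc3: +8 =24
r8=1000 pc1: +2 =26
r9=1001 pc2: +4 =30
r10=1010 pc2: +4 =34
r11=1011 pc3: +8 =42
r12=1100 pc2: +4 =46
r13=1101 pc3: +8 =54
r14=1110 pc3: +8 =62
r15=1111 pc4: +16 =78
r16=10000 pc1: +2 =80
r17=10001 pc2: +4 =84
r18=10010 pc2: +4 =88
r19=10011 pc3: +8 =96
r20=10100 pc2: +4 =100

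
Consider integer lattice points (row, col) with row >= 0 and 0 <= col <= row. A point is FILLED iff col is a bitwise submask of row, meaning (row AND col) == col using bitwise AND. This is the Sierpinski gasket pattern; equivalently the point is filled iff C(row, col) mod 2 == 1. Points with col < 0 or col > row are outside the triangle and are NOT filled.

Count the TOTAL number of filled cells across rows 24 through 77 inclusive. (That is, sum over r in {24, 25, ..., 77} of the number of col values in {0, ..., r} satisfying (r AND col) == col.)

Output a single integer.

Answer: 708

Derivation:
r24=11000 pc2: +4 =4
r25=11001 pc3: +8 =12
r26=11010 pc3: +8 =20
r27=11011 pc4: +16 =36
r28=11100 pc3: +8 =44
r29=11101 pc4: +16 =60
r30=11110 pc4: +16 =76
r31=11111 pc5: +32 =108
r32=100000 pc1: +2 =110
r33=100001 pc2: +4 =114
r34=100010 pc2: +4 =118
r35=100011 pc3: +8 =126
r36=100100 pc2: +4 =130
r37=100101 pc3: +8 =138
r38=100110 pc3: +8 =146
r39=100111 pc4: +16 =162
r40=101000 pc2: +4 =166
r41=101001 pc3: +8 =174
r42=101010 pc3: +8 =182
r43=101011 pc4: +16 =198
r44=101100 pc3: +8 =206
r45=101101 pc4: +16 =222
r46=101110 pc4: +16 =238
r47=101111 pc5: +32 =270
r48=110000 pc2: +4 =274
r49=110001 pc3: +8 =282
r50=110010 pc3: +8 =290
r51=110011 pc4: +16 =306
r52=110100 pc3: +8 =314
r53=110101 pc4: +16 =330
r54=110110 pc4: +16 =346
r55=110111 pc5: +32 =378
r56=111000 pc3: +8 =386
r57=111001 pc4: +16 =402
r58=111010 pc4: +16 =418
r59=111011 pc5: +32 =450
r60=111100 pc4: +16 =466
r61=111101 pc5: +32 =498
r62=111110 pc5: +32 =530
r63=111111 pc6: +64 =594
r64=1000000 pc1: +2 =596
r65=1000001 pc2: +4 =600
r66=1000010 pc2: +4 =604
r67=1000011 pc3: +8 =612
r68=1000100 pc2: +4 =616
r69=1000101 pc3: +8 =624
r70=1000110 pc3: +8 =632
r71=1000111 pc4: +16 =648
r72=1001000 pc2: +4 =652
r73=1001001 pc3: +8 =660
r74=1001010 pc3: +8 =668
r75=1001011 pc4: +16 =684
r76=1001100 pc3: +8 =692
r77=1001101 pc4: +16 =708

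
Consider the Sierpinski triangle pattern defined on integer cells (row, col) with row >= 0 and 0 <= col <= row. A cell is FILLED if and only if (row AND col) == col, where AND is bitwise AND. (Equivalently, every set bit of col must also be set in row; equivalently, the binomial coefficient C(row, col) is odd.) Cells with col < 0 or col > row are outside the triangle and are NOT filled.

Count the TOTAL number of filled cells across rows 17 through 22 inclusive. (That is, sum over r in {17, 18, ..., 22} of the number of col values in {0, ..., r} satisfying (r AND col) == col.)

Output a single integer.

r17=10001 pc2: +4 =4
r18=10010 pc2: +4 =8
r19=10011 pc3: +8 =16
r20=10100 pc2: +4 =20
r21=10101 pc3: +8 =28
r22=10110 pc3: +8 =36

Answer: 36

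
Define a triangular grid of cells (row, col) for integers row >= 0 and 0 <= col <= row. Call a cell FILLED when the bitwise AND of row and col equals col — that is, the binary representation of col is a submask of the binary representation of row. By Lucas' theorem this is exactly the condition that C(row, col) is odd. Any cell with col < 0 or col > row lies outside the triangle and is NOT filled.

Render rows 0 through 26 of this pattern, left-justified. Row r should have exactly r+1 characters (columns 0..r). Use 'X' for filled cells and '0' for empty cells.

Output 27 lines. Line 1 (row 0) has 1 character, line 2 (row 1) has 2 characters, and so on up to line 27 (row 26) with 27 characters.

Answer: X
XX
X0X
XXXX
X000X
XX00XX
X0X0X0X
XXXXXXXX
X0000000X
XX000000XX
X0X00000X0X
XXXX0000XXXX
X000X000X000X
XX00XX00XX00XX
X0X0X0X0X0X0X0X
XXXXXXXXXXXXXXXX
X000000000000000X
XX00000000000000XX
X0X0000000000000X0X
XXXX000000000000XXXX
X000X00000000000X000X
XX00XX0000000000XX00XX
X0X0X0X000000000X0X0X0X
XXXXXXXX00000000XXXXXXXX
X0000000X0000000X0000000X
XX000000XX000000XX000000XX
X0X00000X0X00000X0X00000X0X

Derivation:
r0=0: X
r1=1: XX
r2=10: X0X
r3=11: XXXX
r4=100: X000X
r5=101: XX00XX
r6=110: X0X0X0X
r7=111: XXXXXXXX
r8=1000: X0000000X
r9=1001: XX000000XX
r10=1010: X0X00000X0X
r11=1011: XXXX0000XXXX
r12=1100: X000X000X000X
r13=1101: XX00XX00XX00XX
r14=1110: X0X0X0X0X0X0X0X
r15=1111: XXXXXXXXXXXXXXXX
r16=10000: X000000000000000X
r17=10001: XX00000000000000XX
r18=10010: X0X0000000000000X0X
r19=10011: XXXX000000000000XXXX
r20=10100: X000X00000000000X000X
r21=10101: XX00XX0000000000XX00XX
r22=10110: X0X0X0X000000000X0X0X0X
r23=10111: XXXXXXXX00000000XXXXXXXX
r24=11000: X0000000X0000000X0000000X
r25=11001: XX000000XX000000XX000000XX
r26=11010: X0X00000X0X00000X0X00000X0X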